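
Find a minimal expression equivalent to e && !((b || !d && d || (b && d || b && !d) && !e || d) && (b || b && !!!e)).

e && !b

e && !((b || !d && d || (b && d || b && !d) && !e || d) && (b || b && !!!e))
= e && !((b || (b && d || b && !d) && !e || d) && (b || b && !!!e))
= e && !((b || (b && d || b && !d) && !e || d) && (b || b && !e))
= e && !((b || b && !e || d) && (b || b && !e))
= e && !(b || b && !e)
= e && !b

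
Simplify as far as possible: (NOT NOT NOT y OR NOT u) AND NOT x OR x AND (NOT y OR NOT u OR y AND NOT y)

(NOT NOT NOT y OR NOT u) AND NOT x OR x AND (NOT y OR NOT u OR y AND NOT y)
= (NOT NOT NOT y OR NOT u) AND NOT x OR x AND (NOT y OR NOT u)
= (NOT y OR NOT u) AND NOT x OR x AND (NOT y OR NOT u)
= NOT y OR NOT u

NOT y OR NOT u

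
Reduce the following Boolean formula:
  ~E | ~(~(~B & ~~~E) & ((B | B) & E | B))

~E | ~B

~E | ~(~(~B & ~~~E) & ((B | B) & E | B))
= ~E | ~((B | ~~E) & ((B | B) & E | B))   [De Morgan]
= ~E | ~((B | ~~E) & (B & E | B))   [idempotence]
= ~E | ~((B | ~~E) & B)   [absorption]
= ~E | ~((B | E) & B)   [double negation]
= ~E | ~B   [absorption]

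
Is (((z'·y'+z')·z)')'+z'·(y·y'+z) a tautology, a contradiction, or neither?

(((z'·y'+z')·z)')'+z'·(y·y'+z)
= ((z'·z)')'+z'·(y·y'+z)   (absorption)
= z'·z+z'·(y·y'+z)   (double negation)
= z'·z+z'·z   (complement / identity)
= z'·z   (idempotence)
= 0   (complement)

contradiction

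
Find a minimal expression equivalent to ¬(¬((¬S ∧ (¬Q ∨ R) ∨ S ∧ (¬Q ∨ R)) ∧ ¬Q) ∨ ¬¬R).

¬Q ∧ ¬R

¬(¬((¬S ∧ (¬Q ∨ R) ∨ S ∧ (¬Q ∨ R)) ∧ ¬Q) ∨ ¬¬R)
= ¬(¬((¬Q ∨ R) ∧ ¬Q) ∨ ¬¬R)   — distribution
= (¬Q ∨ R) ∧ ¬Q ∧ ¬R   — De Morgan
= ¬Q ∧ ¬R   — absorption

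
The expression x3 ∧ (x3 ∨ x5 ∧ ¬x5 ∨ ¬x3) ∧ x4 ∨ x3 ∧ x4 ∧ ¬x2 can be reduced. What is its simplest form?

x3 ∧ (x3 ∨ x5 ∧ ¬x5 ∨ ¬x3) ∧ x4 ∨ x3 ∧ x4 ∧ ¬x2
= x3 ∧ (x3 ∨ ¬x3) ∧ x4 ∨ x3 ∧ x4 ∧ ¬x2
= x3 ∧ x4 ∨ x3 ∧ x4 ∧ ¬x2
= x3 ∧ x4

x3 ∧ x4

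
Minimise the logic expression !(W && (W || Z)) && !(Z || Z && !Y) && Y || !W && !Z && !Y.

!(W && (W || Z)) && !(Z || Z && !Y) && Y || !W && !Z && !Y
= !W && !(Z || Z && !Y) && Y || !W && !Z && !Y
= !W && !Z && Y || !W && !Z && !Y
= !W && !Z

!W && !Z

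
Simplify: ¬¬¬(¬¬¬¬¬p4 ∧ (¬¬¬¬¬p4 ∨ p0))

p4

¬¬¬(¬¬¬¬¬p4 ∧ (¬¬¬¬¬p4 ∨ p0))
= ¬¬¬¬¬¬¬¬p4
= ¬¬¬¬¬¬p4
= ¬¬¬¬p4
= ¬¬p4
= p4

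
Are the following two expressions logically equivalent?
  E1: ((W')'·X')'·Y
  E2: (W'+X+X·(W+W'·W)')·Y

E1: ((W')'·X')'·Y
    = (W'+X)·Y   (De Morgan)
E2: (W'+X+X·(W+W'·W)')·Y
    = (W'+X+X·W')·Y   (complement / identity)
    = (W'+X)·Y   (absorption)
Both reduce to (W'+X)·Y, so they are equivalent.

Yes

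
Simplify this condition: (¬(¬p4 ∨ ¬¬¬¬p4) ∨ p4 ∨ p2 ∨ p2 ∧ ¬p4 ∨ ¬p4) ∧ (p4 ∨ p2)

(¬(¬p4 ∨ ¬¬¬¬p4) ∨ p4 ∨ p2 ∨ p2 ∧ ¬p4 ∨ ¬p4) ∧ (p4 ∨ p2)
= (¬(¬p4 ∨ ¬¬p4) ∨ p4 ∨ p2 ∨ p2 ∧ ¬p4 ∨ ¬p4) ∧ (p4 ∨ p2)   — double negation
= (¬(¬p4 ∨ ¬¬p4) ∨ p4 ∨ p2 ∨ ¬p4) ∧ (p4 ∨ p2)   — absorption
= (p4 ∧ ¬p4 ∨ p4 ∨ p2 ∨ ¬p4) ∧ (p4 ∨ p2)   — De Morgan
= (p4 ∨ p2 ∨ ¬p4) ∧ (p4 ∨ p2)   — complement / identity
= p4 ∨ p2   — absorption

p4 ∨ p2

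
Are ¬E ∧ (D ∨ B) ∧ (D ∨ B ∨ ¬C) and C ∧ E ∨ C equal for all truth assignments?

E1: ¬E ∧ (D ∨ B) ∧ (D ∨ B ∨ ¬C)
    = ¬E ∧ (D ∨ B)
E2: C ∧ E ∨ C
    = C
These differ: at B=0, C=1, D=0, E=1, E1 = 0 but E2 = 1.

No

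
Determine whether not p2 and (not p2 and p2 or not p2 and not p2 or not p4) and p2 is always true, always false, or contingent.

always false

not p2 and (not p2 and p2 or not p2 and not p2 or not p4) and p2
= not p2 and (not p2 or not p4) and p2   (distribution)
= not p2 and p2   (absorption)
= False   (complement)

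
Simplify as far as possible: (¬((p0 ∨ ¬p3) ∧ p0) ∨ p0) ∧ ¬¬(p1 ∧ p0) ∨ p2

p1 ∧ p0 ∨ p2

(¬((p0 ∨ ¬p3) ∧ p0) ∨ p0) ∧ ¬¬(p1 ∧ p0) ∨ p2
= (¬((p0 ∨ ¬p3) ∧ p0) ∨ p0) ∧ p1 ∧ p0 ∨ p2   — double negation
= (¬p0 ∨ p0) ∧ p1 ∧ p0 ∨ p2   — absorption
= p1 ∧ p0 ∨ p2   — complement / identity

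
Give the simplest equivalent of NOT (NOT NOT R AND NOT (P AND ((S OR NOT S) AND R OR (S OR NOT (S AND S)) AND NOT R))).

NOT R OR P

NOT (NOT NOT R AND NOT (P AND ((S OR NOT S) AND R OR (S OR NOT (S AND S)) AND NOT R)))
= NOT (NOT NOT R AND NOT (P AND ((S OR NOT S) AND R OR (S OR NOT S) AND NOT R)))   — idempotence
= NOT (NOT NOT R AND NOT (P AND (S OR NOT S)))   — distribution
= NOT R OR P AND (S OR NOT S)   — De Morgan
= NOT R OR P   — complement / identity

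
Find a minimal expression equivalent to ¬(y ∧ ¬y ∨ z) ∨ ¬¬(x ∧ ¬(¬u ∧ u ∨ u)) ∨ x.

¬z ∨ x

¬(y ∧ ¬y ∨ z) ∨ ¬¬(x ∧ ¬(¬u ∧ u ∨ u)) ∨ x
= ¬(y ∧ ¬y ∨ z) ∨ ¬¬(x ∧ ¬u) ∨ x   — complement / identity
= ¬z ∨ ¬¬(x ∧ ¬u) ∨ x   — complement / identity
= ¬z ∨ x ∧ ¬u ∨ x   — double negation
= ¬z ∨ x   — absorption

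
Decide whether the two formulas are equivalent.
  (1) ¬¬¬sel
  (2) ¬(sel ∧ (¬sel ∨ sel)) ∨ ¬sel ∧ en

E1: ¬¬¬sel
    = ¬sel   [double negation]
E2: ¬(sel ∧ (¬sel ∨ sel)) ∨ ¬sel ∧ en
    = ¬sel ∨ ¬sel ∧ en   [complement / identity]
    = ¬sel   [absorption]
Both reduce to ¬sel, so they are equivalent.

Yes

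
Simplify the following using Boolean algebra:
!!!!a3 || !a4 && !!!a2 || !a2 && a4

a3 || !a2

!!!!a3 || !a4 && !!!a2 || !a2 && a4
= !!!!a3 || !a4 && !a2 || !a2 && a4
= !!!!a3 || !a2
= !!a3 || !a2
= a3 || !a2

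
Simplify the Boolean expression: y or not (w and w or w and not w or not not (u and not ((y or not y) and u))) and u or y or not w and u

y or not (w and w or w and not w or not not (u and not ((y or not y) and u))) and u or y or not w and u
= y or not (w and w or w and not w or not not (u and not u)) and u or y or not w and u   [complement / identity]
= y or not (w and w or w and not w or u and not u) and u or y or not w and u   [double negation]
= y or not (w and w or w and not w) and u or y or not w and u   [complement / identity]
= y or not w and u or y or not w and u   [distribution]
= y or not w and u   [idempotence]

y or not w and u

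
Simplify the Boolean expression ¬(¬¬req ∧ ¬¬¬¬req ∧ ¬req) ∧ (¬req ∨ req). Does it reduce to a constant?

True

¬(¬¬req ∧ ¬¬¬¬req ∧ ¬req) ∧ (¬req ∨ req)
= ¬(¬¬req ∧ ¬¬req ∧ ¬req) ∧ (¬req ∨ req)   [double negation]
= ¬(¬¬req ∧ ¬¬req ∧ ¬req)   [complement / identity]
= ¬(¬¬req ∧ ¬req)   [idempotence]
= ¬req ∨ req   [De Morgan]
= True   [complement]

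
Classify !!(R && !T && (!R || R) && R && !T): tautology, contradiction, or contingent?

!!(R && !T && (!R || R) && R && !T)
= !!(R && !T && R && !T)
= !!(R && !T)
= R && !T
This depends on R, T, so it is not a constant.

contingent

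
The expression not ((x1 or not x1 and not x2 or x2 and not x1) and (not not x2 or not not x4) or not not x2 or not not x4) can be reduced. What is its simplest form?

not x2 and not x4

not ((x1 or not x1 and not x2 or x2 and not x1) and (not not x2 or not not x4) or not not x2 or not not x4)
= not ((x1 or not x1) and (not not x2 or not not x4) or not not x2 or not not x4)   — distribution
= not (not not x2 or not not x4 or not not x2 or not not x4)   — complement / identity
= not (not not x2 or not not x4)   — idempotence
= not x2 and not x4   — De Morgan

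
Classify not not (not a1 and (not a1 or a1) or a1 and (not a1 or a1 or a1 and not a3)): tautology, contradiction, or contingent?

tautology

not not (not a1 and (not a1 or a1) or a1 and (not a1 or a1 or a1 and not a3))
= not a1 and (not a1 or a1) or a1 and (not a1 or a1 or a1 and not a3)   — double negation
= not a1 and (not a1 or a1) or a1 and (not a1 or a1)   — absorption
= not a1 or a1   — distribution
= True   — complement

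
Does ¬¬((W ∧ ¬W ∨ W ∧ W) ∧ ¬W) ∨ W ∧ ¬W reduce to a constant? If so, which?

yes, False

¬¬((W ∧ ¬W ∨ W ∧ W) ∧ ¬W) ∨ W ∧ ¬W
= ¬¬(W ∧ ¬W) ∨ W ∧ ¬W   [distribution]
= W ∧ ¬W ∨ W ∧ ¬W   [double negation]
= W ∧ ¬W   [idempotence]
= False   [complement]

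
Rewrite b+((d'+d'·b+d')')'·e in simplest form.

b+((d'+d'·b+d')')'·e
= b+((d'+d')')'·e   [absorption]
= b+(d·d)'·e   [De Morgan]
= b+d'·e   [idempotence]

b+d'·e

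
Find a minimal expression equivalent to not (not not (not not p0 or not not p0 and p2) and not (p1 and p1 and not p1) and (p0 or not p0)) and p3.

not (not not (not not p0 or not not p0 and p2) and not (p1 and p1 and not p1) and (p0 or not p0)) and p3
= not (not not (not not p0 or not not p0 and p2) and not (p1 and not p1) and (p0 or not p0)) and p3   (idempotence)
= not (not not (not not p0 or not not p0 and p2) and not (p1 and not p1)) and p3   (complement / identity)
= not (not not not not p0 and not (p1 and not p1)) and p3   (absorption)
= not (not not p0 and not (p1 and not p1)) and p3   (double negation)
= (not p0 or p1 and not p1) and p3   (De Morgan)
= not p0 and p3   (complement / identity)

not p0 and p3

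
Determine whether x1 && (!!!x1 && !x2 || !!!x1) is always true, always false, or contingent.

x1 && (!!!x1 && !x2 || !!!x1)
= x1 && !!!x1
= x1 && !x1
= false

always false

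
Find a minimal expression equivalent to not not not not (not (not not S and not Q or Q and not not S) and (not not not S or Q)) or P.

not S or P

not not not not (not (not not S and not Q or Q and not not S) and (not not not S or Q)) or P
= not not not not (not not not S and (not not not S or Q)) or P   [distribution]
= not not not not not not not S or P   [absorption]
= not not not not not S or P   [double negation]
= not not not S or P   [double negation]
= not S or P   [double negation]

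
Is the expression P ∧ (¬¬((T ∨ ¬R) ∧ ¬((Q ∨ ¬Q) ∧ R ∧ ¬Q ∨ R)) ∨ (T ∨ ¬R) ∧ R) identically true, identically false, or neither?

P ∧ (¬¬((T ∨ ¬R) ∧ ¬((Q ∨ ¬Q) ∧ R ∧ ¬Q ∨ R)) ∨ (T ∨ ¬R) ∧ R)
= P ∧ ((T ∨ ¬R) ∧ ¬((Q ∨ ¬Q) ∧ R ∧ ¬Q ∨ R) ∨ (T ∨ ¬R) ∧ R)   [double negation]
= P ∧ ((T ∨ ¬R) ∧ ¬(R ∧ ¬Q ∨ R) ∨ (T ∨ ¬R) ∧ R)   [complement / identity]
= P ∧ ((T ∨ ¬R) ∧ ¬R ∨ (T ∨ ¬R) ∧ R)   [absorption]
= P ∧ (T ∨ ¬R)   [distribution]
This depends on P, R, T, so it is not a constant.

neither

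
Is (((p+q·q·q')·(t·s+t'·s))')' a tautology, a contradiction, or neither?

neither

(((p+q·q·q')·(t·s+t'·s))')'
= (((p+q·q·q')·s)')'
= (((p+q·q')·s)')'
= (p+q·q')·s
= p·s
This depends on p, s, so it is not a constant.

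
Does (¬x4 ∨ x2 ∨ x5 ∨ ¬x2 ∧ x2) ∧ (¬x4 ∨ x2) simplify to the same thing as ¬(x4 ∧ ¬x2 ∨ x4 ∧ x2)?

E1: (¬x4 ∨ x2 ∨ x5 ∨ ¬x2 ∧ x2) ∧ (¬x4 ∨ x2)
    = (¬x4 ∨ x2 ∨ x5) ∧ (¬x4 ∨ x2)   (complement / identity)
    = ¬x4 ∨ x2   (absorption)
E2: ¬(x4 ∧ ¬x2 ∨ x4 ∧ x2)
    = ¬x4   (distribution)
These differ: at x2=1, x4=1, x5=0, E1 = 1 but E2 = 0.

No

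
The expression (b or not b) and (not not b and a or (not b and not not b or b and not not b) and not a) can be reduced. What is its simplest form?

(b or not b) and (not not b and a or (not b and not not b or b and not not b) and not a)
= (b or not b) and (not not b and a or not not b and not a)   — distribution
= (b or not b) and not not b   — distribution
= (b or not b) and b   — double negation
= b   — complement / identity

b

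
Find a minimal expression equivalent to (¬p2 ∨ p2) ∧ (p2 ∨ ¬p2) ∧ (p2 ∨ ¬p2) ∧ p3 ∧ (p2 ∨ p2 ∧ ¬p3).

(¬p2 ∨ p2) ∧ (p2 ∨ ¬p2) ∧ (p2 ∨ ¬p2) ∧ p3 ∧ (p2 ∨ p2 ∧ ¬p3)
= (p2 ∨ ¬p2) ∧ (p2 ∨ ¬p2) ∧ p3 ∧ (p2 ∨ p2 ∧ ¬p3)   — complement / identity
= (p2 ∨ ¬p2) ∧ (p2 ∨ ¬p2) ∧ p3 ∧ p2   — absorption
= (p2 ∨ ¬p2) ∧ p3 ∧ p2   — complement / identity
= p3 ∧ p2   — complement / identity

p3 ∧ p2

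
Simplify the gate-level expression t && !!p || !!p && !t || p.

p

t && !!p || !!p && !t || p
= !!p || p   [distribution]
= p || p   [double negation]
= p   [idempotence]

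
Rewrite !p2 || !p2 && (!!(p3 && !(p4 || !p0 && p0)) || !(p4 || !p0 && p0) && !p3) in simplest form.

!p2

!p2 || !p2 && (!!(p3 && !(p4 || !p0 && p0)) || !(p4 || !p0 && p0) && !p3)
= !p2 || !p2 && (p3 && !(p4 || !p0 && p0) || !(p4 || !p0 && p0) && !p3)   (double negation)
= !p2 || !p2 && !(p4 || !p0 && p0)   (distribution)
= !p2 || !p2 && !p4   (complement / identity)
= !p2   (absorption)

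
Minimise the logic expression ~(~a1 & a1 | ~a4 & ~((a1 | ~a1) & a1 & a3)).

~(~a1 & a1 | ~a4 & ~((a1 | ~a1) & a1 & a3))
= ~(~a4 & ~((a1 | ~a1) & a1 & a3))
= a4 | (a1 | ~a1) & a1 & a3
= a4 | a1 & a3

a4 | a1 & a3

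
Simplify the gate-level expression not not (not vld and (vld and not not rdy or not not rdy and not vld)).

not vld and rdy

not not (not vld and (vld and not not rdy or not not rdy and not vld))
= not not (not vld and not not rdy)   — distribution
= not not (not vld and rdy)   — double negation
= not vld and rdy   — double negation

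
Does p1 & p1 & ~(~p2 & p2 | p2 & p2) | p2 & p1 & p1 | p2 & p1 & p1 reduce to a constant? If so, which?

p1 & p1 & ~(~p2 & p2 | p2 & p2) | p2 & p1 & p1 | p2 & p1 & p1
= p1 & p1 & ~(~p2 & p2 | p2 & p2) | p2 & p1 & p1
= p1 & p1 & ~p2 | p2 & p1 & p1
= p1 & p1
= p1
This depends on p1, so it is not a constant.

no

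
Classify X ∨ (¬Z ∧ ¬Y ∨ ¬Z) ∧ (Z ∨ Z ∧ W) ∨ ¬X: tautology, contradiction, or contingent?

tautology

X ∨ (¬Z ∧ ¬Y ∨ ¬Z) ∧ (Z ∨ Z ∧ W) ∨ ¬X
= X ∨ (¬Z ∧ ¬Y ∨ ¬Z) ∧ Z ∨ ¬X   [absorption]
= X ∨ ¬Z ∧ Z ∨ ¬X   [absorption]
= X ∨ ¬X   [complement / identity]
= True   [complement]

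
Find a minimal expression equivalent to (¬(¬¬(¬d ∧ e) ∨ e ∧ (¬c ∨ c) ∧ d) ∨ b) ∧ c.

(¬e ∨ b) ∧ c

(¬(¬¬(¬d ∧ e) ∨ e ∧ (¬c ∨ c) ∧ d) ∨ b) ∧ c
= (¬(¬d ∧ e ∨ e ∧ (¬c ∨ c) ∧ d) ∨ b) ∧ c   — double negation
= (¬(¬d ∧ e ∨ e ∧ d) ∨ b) ∧ c   — complement / identity
= (¬e ∨ b) ∧ c   — distribution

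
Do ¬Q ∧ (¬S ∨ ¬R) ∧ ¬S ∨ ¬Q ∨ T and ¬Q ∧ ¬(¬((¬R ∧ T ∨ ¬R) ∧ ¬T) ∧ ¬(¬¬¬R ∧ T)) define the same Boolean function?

No

E1: ¬Q ∧ (¬S ∨ ¬R) ∧ ¬S ∨ ¬Q ∨ T
    = ¬Q ∧ ¬S ∨ ¬Q ∨ T
    = ¬Q ∨ T
E2: ¬Q ∧ ¬(¬((¬R ∧ T ∨ ¬R) ∧ ¬T) ∧ ¬(¬¬¬R ∧ T))
    = ¬Q ∧ ¬(¬((¬R ∧ T ∨ ¬R) ∧ ¬T) ∧ ¬(¬R ∧ T))
    = ¬Q ∧ ¬(¬(¬R ∧ ¬T) ∧ ¬(¬R ∧ T))
    = ¬Q ∧ (¬R ∧ ¬T ∨ ¬R ∧ T)
    = ¬Q ∧ ¬R
These differ: at Q=0, R=1, S=0, T=1, E1 = 1 but E2 = 0.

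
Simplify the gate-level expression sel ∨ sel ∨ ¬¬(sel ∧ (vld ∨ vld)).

sel ∨ sel ∨ ¬¬(sel ∧ (vld ∨ vld))
= sel ∨ sel ∨ sel ∧ (vld ∨ vld)   (double negation)
= sel ∨ sel ∨ sel ∧ vld   (idempotence)
= sel ∨ sel   (absorption)
= sel   (idempotence)

sel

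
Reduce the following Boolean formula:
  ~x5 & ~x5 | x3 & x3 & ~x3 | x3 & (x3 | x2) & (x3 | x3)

~x5 & ~x5 | x3 & x3 & ~x3 | x3 & (x3 | x2) & (x3 | x3)
= ~x5 | x3 & x3 & ~x3 | x3 & (x3 | x2) & (x3 | x3)   — idempotence
= ~x5 | x3 & x3 & ~x3 | x3 & (x3 | x2) & x3   — idempotence
= ~x5 | x3 & x3 & ~x3 | x3 & x3   — absorption
= ~x5 | x3 & ~x3 | x3 & x3   — idempotence
= ~x5 | x3   — distribution

~x5 | x3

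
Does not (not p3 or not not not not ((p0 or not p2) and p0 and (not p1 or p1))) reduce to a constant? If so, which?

not (not p3 or not not not not ((p0 or not p2) and p0 and (not p1 or p1)))
= not (not p3 or not not not not ((p0 or not p2) and p0))
= p3 and not not not ((p0 or not p2) and p0)
= p3 and not ((p0 or not p2) and p0)
= p3 and not p0
This depends on p0, p3, so it is not a constant.

no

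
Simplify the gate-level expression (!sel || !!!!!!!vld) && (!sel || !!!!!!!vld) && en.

(!sel || !vld) && en

(!sel || !!!!!!!vld) && (!sel || !!!!!!!vld) && en
= (!sel || !!!!!!!vld) && en   — idempotence
= (!sel || !!!!!vld) && en   — double negation
= (!sel || !!!vld) && en   — double negation
= (!sel || !vld) && en   — double negation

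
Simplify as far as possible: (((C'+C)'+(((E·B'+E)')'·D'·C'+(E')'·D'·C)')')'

E'+D

(((C'+C)'+(((E·B'+E)')'·D'·C'+(E')'·D'·C)')')'
= (((C'+C)'+((E')'·D'·C'+(E')'·D'·C)')')'   [absorption]
= (((C'+C)'+((E')'·D')')')'   [distribution]
= ((C'+C)·(E')'·D')'   [De Morgan]
= ((E')'·D')'   [complement / identity]
= E'+D   [De Morgan]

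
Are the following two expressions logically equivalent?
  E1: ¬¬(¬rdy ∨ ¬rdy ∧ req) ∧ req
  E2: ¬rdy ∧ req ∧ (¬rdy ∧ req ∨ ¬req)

E1: ¬¬(¬rdy ∨ ¬rdy ∧ req) ∧ req
    = (¬rdy ∨ ¬rdy ∧ req) ∧ req
    = ¬rdy ∧ req
E2: ¬rdy ∧ req ∧ (¬rdy ∧ req ∨ ¬req)
    = ¬rdy ∧ req
Both reduce to ¬rdy ∧ req, so they are equivalent.

Yes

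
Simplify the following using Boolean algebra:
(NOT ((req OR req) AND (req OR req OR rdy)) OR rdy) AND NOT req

NOT req

(NOT ((req OR req) AND (req OR req OR rdy)) OR rdy) AND NOT req
= (NOT (req OR req) OR rdy) AND NOT req   [absorption]
= (NOT req OR rdy) AND NOT req   [idempotence]
= NOT req   [absorption]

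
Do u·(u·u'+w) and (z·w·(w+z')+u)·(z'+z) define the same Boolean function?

No

E1: u·(u·u'+w)
    = u·w   [complement / identity]
E2: (z·w·(w+z')+u)·(z'+z)
    = (z·w+u)·(z'+z)   [absorption]
    = z·w+u   [complement / identity]
These differ: at u=1, w=0, z=0, E1 = 0 but E2 = 1.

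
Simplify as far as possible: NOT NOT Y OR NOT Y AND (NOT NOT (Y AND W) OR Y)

NOT NOT Y OR NOT Y AND (NOT NOT (Y AND W) OR Y)
= NOT NOT Y OR NOT Y AND (Y AND W OR Y)   (double negation)
= Y OR NOT Y AND (Y AND W OR Y)   (double negation)
= Y OR NOT Y AND Y   (absorption)
= Y   (complement / identity)

Y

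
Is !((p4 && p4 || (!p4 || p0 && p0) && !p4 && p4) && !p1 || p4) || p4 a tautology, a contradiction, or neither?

!((p4 && p4 || (!p4 || p0 && p0) && !p4 && p4) && !p1 || p4) || p4
= !((p4 && p4 || (!p4 || p0) && !p4 && p4) && !p1 || p4) || p4   — idempotence
= !((p4 && p4 || !p4 && p4) && !p1 || p4) || p4   — absorption
= !(p4 && !p1 || p4) || p4   — distribution
= !p4 || p4   — absorption
= true   — complement

tautology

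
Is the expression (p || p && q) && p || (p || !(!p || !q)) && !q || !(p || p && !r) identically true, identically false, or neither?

identically true

(p || p && q) && p || (p || !(!p || !q)) && !q || !(p || p && !r)
= (p || p && q) && p || (p || p && q) && !q || !(p || p && !r)   — De Morgan
= (p || p && q) && p || (p || p && q) && !q || !p   — absorption
= (p || p && q) && (p || !q) || !p   — distribution
= p && (p || !q) || !p   — absorption
= p || !p   — absorption
= true   — complement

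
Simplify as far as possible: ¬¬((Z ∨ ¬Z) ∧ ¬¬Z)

¬¬((Z ∨ ¬Z) ∧ ¬¬Z)
= ¬¬¬¬Z
= ¬¬Z
= Z

Z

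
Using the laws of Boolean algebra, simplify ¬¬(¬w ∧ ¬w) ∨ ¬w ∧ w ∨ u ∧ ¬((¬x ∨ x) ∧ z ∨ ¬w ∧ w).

¬w ∨ u ∧ ¬z

¬¬(¬w ∧ ¬w) ∨ ¬w ∧ w ∨ u ∧ ¬((¬x ∨ x) ∧ z ∨ ¬w ∧ w)
= ¬w ∧ ¬w ∨ ¬w ∧ w ∨ u ∧ ¬((¬x ∨ x) ∧ z ∨ ¬w ∧ w)   [double negation]
= ¬w ∧ ¬w ∨ ¬w ∧ w ∨ u ∧ ¬(z ∨ ¬w ∧ w)   [complement / identity]
= ¬w ∧ ¬w ∨ ¬w ∧ w ∨ u ∧ ¬z   [complement / identity]
= ¬w ∨ u ∧ ¬z   [distribution]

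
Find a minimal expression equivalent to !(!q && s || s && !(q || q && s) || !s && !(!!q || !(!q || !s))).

!(!q && s || s && !(q || q && s) || !s && !(!!q || !(!q || !s)))
= !(!q && s || s && !(q || q && s) || !s && !(!!q || q && s))   — De Morgan
= !(!q && s || s && !(q || q && s) || !s && !(q || q && s))   — double negation
= !(!q && s || !(q || q && s))   — distribution
= !(!q && s || !q)   — absorption
= !!q   — absorption
= q   — double negation

q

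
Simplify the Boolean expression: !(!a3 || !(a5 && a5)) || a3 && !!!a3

!(!a3 || !(a5 && a5)) || a3 && !!!a3
= a3 && a5 && a5 || a3 && !!!a3
= a3 && a5 && a5 || a3 && !a3
= a3 && a5 || a3 && !a3
= a3 && a5

a3 && a5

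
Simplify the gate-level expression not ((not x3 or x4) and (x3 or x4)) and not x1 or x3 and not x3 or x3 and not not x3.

not ((not x3 or x4) and (x3 or x4)) and not x1 or x3 and not x3 or x3 and not not x3
= not ((not x3 or x4) and (x3 or x4)) and not x1 or x3 and not x3 or x3 and x3   — double negation
= not (not x3 and x3 or x4) and not x1 or x3 and not x3 or x3 and x3   — distribution
= not (not x3 and x3 or x4) and not x1 or x3   — distribution
= not x4 and not x1 or x3   — complement / identity

not x4 and not x1 or x3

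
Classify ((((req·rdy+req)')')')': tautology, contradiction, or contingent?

contingent

((((req·rdy+req)')')')'
= ((req·rdy+req)')'   [double negation]
= req·rdy+req   [double negation]
= req   [absorption]
This depends on req, so it is not a constant.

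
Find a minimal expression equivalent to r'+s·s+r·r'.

r'+s

r'+s·s+r·r'
= r'+s+r·r'
= r'+s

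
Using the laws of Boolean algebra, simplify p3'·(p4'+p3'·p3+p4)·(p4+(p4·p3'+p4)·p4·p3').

p3'·(p4'+p3'·p3+p4)·(p4+(p4·p3'+p4)·p4·p3')
= p3'·(p4'+p3'·p3+p4)·(p4+p4·p3')
= p3'·(p4'+p4)·(p4+p4·p3')
= p3'·(p4'+p4)·p4
= p3'·p4

p3'·p4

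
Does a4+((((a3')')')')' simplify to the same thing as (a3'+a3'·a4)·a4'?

No

E1: a4+((((a3')')')')'
    = a4+((a3')')'
    = a4+a3'
E2: (a3'+a3'·a4)·a4'
    = a3'·a4'
These differ: at a3=0, a4=1, E1 = 1 but E2 = 0.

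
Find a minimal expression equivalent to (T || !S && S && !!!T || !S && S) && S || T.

(T || !S && S && !!!T || !S && S) && S || T
= (T || !S && S && !T || !S && S) && S || T   [double negation]
= (T || !S && S) && S || T   [absorption]
= T && S || T   [complement / identity]
= T   [absorption]

T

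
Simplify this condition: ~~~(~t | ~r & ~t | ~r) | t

~~~(~t | ~r & ~t | ~r) | t
= ~~~(~t | ~r) | t   [absorption]
= ~(~t | ~r) | t   [double negation]
= t & r | t   [De Morgan]
= t   [absorption]

t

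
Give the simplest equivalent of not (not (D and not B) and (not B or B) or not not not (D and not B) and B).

D and not B

not (not (D and not B) and (not B or B) or not not not (D and not B) and B)
= not (not (D and not B) and (not B or B) or not (D and not B) and B)   — double negation
= not (not (D and not B) or not (D and not B) and B)   — complement / identity
= not not (D and not B)   — absorption
= D and not B   — double negation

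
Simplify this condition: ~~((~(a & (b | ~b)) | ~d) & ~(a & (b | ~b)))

~a

~~((~(a & (b | ~b)) | ~d) & ~(a & (b | ~b)))
= ~~~(a & (b | ~b))   (absorption)
= ~~~a   (complement / identity)
= ~a   (double negation)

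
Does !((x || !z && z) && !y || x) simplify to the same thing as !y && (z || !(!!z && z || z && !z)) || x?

E1: !((x || !z && z) && !y || x)
    = !(x && !y || x)   (complement / identity)
    = !x   (absorption)
E2: !y && (z || !(!!z && z || z && !z)) || x
    = !y && (z || !(z && z || z && !z)) || x   (double negation)
    = !y && (z || !z) || x   (distribution)
    = !y || x   (complement / identity)
These differ: at x=1, y=1, z=0, E1 = 0 but E2 = 1.

No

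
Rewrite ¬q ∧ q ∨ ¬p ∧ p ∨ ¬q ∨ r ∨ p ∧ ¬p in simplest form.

¬q ∧ q ∨ ¬p ∧ p ∨ ¬q ∨ r ∨ p ∧ ¬p
= ¬q ∧ q ∨ ¬p ∧ p ∨ ¬q ∨ r
= ¬q ∧ q ∨ ¬q ∨ r
= ¬q ∨ r

¬q ∨ r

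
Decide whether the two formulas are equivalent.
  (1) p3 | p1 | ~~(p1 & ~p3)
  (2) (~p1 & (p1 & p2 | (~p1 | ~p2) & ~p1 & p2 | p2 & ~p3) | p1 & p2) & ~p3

No

E1: p3 | p1 | ~~(p1 & ~p3)
    = p3 | p1 | p1 & ~p3   (double negation)
    = p3 | p1   (absorption)
E2: (~p1 & (p1 & p2 | (~p1 | ~p2) & ~p1 & p2 | p2 & ~p3) | p1 & p2) & ~p3
    = (~p1 & (p1 & p2 | ~p1 & p2 | p2 & ~p3) | p1 & p2) & ~p3   (absorption)
    = (~p1 & (p2 | p2 & ~p3) | p1 & p2) & ~p3   (distribution)
    = (~p1 & p2 | p1 & p2) & ~p3   (absorption)
    = p2 & ~p3   (distribution)
These differ: at p1=1, p2=0, p3=1, E1 = 1 but E2 = 0.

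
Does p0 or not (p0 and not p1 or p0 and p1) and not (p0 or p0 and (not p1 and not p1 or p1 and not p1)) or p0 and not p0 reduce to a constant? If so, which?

yes, True

p0 or not (p0 and not p1 or p0 and p1) and not (p0 or p0 and (not p1 and not p1 or p1 and not p1)) or p0 and not p0
= p0 or not p0 and not (p0 or p0 and (not p1 and not p1 or p1 and not p1)) or p0 and not p0
= p0 or not p0 and not (p0 or p0 and not p1) or p0 and not p0
= p0 or not p0 and not p0 or p0 and not p0
= p0 or not p0
= True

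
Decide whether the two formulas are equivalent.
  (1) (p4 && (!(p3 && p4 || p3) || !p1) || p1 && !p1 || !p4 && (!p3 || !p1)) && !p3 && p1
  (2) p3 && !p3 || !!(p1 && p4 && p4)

No

E1: (p4 && (!(p3 && p4 || p3) || !p1) || p1 && !p1 || !p4 && (!p3 || !p1)) && !p3 && p1
    = (p4 && (!(p3 && p4 || p3) || !p1) || !p4 && (!p3 || !p1)) && !p3 && p1   — complement / identity
    = (p4 && (!p3 || !p1) || !p4 && (!p3 || !p1)) && !p3 && p1   — absorption
    = (!p3 || !p1) && !p3 && p1   — distribution
    = !p3 && p1   — absorption
E2: p3 && !p3 || !!(p1 && p4 && p4)
    = p3 && !p3 || p1 && p4 && p4   — double negation
    = p1 && p4 && p4   — complement / identity
    = p1 && p4   — idempotence
These differ: at p1=1, p3=0, p4=0, E1 = 1 but E2 = 0.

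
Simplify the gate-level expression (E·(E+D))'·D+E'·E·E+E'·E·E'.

(E·(E+D))'·D+E'·E·E+E'·E·E'
= (E·(E+D))'·D+E'·E
= E'·D+E'·E
= E'·D

E'·D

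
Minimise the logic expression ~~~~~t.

~t

~~~~~t
= ~~~t
= ~t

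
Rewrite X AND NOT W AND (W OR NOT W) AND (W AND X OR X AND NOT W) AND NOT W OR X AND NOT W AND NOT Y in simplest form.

X AND NOT W AND (W OR NOT W) AND (W AND X OR X AND NOT W) AND NOT W OR X AND NOT W AND NOT Y
= X AND NOT W AND (W AND X OR X AND NOT W) AND NOT W OR X AND NOT W AND NOT Y   — complement / identity
= X AND NOT W AND X AND NOT W OR X AND NOT W AND NOT Y   — distribution
= (X AND NOT W OR NOT Y) AND X AND NOT W   — distribution
= X AND NOT W   — absorption

X AND NOT W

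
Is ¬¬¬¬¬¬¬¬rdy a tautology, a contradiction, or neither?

neither

¬¬¬¬¬¬¬¬rdy
= ¬¬¬¬¬¬rdy   [double negation]
= ¬¬¬¬rdy   [double negation]
= ¬¬rdy   [double negation]
= rdy   [double negation]
This depends on rdy, so it is not a constant.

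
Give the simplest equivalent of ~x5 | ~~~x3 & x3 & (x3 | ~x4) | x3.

~x5 | x3

~x5 | ~~~x3 & x3 & (x3 | ~x4) | x3
= ~x5 | ~~~x3 & x3 | x3   (absorption)
= ~x5 | ~x3 & x3 | x3   (double negation)
= ~x5 | x3   (complement / identity)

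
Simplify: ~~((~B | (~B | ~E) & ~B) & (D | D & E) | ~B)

~B

~~((~B | (~B | ~E) & ~B) & (D | D & E) | ~B)
= ~~((~B | (~B | ~E) & ~B) & D | ~B)
= ~~((~B | ~B) & D | ~B)
= ~~(~B & D | ~B)
= ~~~B
= ~B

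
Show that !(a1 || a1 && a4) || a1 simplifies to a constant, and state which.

true

!(a1 || a1 && a4) || a1
= !a1 || a1   (absorption)
= true   (complement)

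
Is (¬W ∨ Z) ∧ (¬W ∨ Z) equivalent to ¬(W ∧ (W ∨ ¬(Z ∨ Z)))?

E1: (¬W ∨ Z) ∧ (¬W ∨ Z)
    = ¬W ∨ Z   — idempotence
E2: ¬(W ∧ (W ∨ ¬(Z ∨ Z)))
    = ¬(W ∧ (W ∨ ¬Z))   — idempotence
    = ¬W   — absorption
These differ: at W=1, Z=1, E1 = 1 but E2 = 0.

No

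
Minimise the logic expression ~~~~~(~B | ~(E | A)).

B & (E | A)

~~~~~(~B | ~(E | A))
= ~~~(~B | ~(E | A))   — double negation
= ~(~B | ~(E | A))   — double negation
= B & (E | A)   — De Morgan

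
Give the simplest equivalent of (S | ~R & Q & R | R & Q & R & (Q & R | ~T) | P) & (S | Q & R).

S | Q & R

(S | ~R & Q & R | R & Q & R & (Q & R | ~T) | P) & (S | Q & R)
= (S | ~R & Q & R | R & Q & R | P) & (S | Q & R)   — absorption
= (S | Q & R | P) & (S | Q & R)   — distribution
= S | Q & R   — absorption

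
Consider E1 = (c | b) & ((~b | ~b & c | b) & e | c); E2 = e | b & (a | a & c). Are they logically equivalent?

No

E1: (c | b) & ((~b | ~b & c | b) & e | c)
    = (c | b) & ((~b | b) & e | c)   (absorption)
    = b & (~b | b) & e | c   (distribution)
    = b & e | c   (complement / identity)
E2: e | b & (a | a & c)
    = e | b & a   (absorption)
These differ: at a=0, b=0, c=1, e=0, E1 = 1 but E2 = 0.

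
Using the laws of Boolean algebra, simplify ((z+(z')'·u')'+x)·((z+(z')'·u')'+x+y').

((z+(z')'·u')'+x)·((z+(z')'·u')'+x+y')
= (z+(z')'·u')'+x   [absorption]
= (z+z·u')'+x   [double negation]
= z'+x   [absorption]

z'+x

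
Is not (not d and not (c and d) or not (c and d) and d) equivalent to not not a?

No

E1: not (not d and not (c and d) or not (c and d) and d)
    = not not (c and d)
    = c and d
E2: not not a
    = a
These differ: at a=1, c=0, d=0, E1 = 0 but E2 = 1.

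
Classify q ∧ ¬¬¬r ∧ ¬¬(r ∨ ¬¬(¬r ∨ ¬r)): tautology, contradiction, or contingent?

contingent

q ∧ ¬¬¬r ∧ ¬¬(r ∨ ¬¬(¬r ∨ ¬r))
= q ∧ ¬r ∧ ¬¬(r ∨ ¬¬(¬r ∨ ¬r))   (double negation)
= q ∧ ¬r ∧ ¬¬(r ∨ ¬r ∨ ¬r)   (double negation)
= q ∧ ¬r ∧ ¬¬(r ∨ ¬r)   (idempotence)
= q ∧ ¬r ∧ (r ∨ ¬r)   (double negation)
= q ∧ ¬r   (complement / identity)
This depends on q, r, so it is not a constant.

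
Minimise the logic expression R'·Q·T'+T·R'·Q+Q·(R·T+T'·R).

R'·Q·T'+T·R'·Q+Q·(R·T+T'·R)
= R'·Q+Q·(R·T+T'·R)
= R'·Q+Q·R
= Q

Q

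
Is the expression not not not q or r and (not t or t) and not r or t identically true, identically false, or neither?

neither

not not not q or r and (not t or t) and not r or t
= not q or r and (not t or t) and not r or t
= not q or r and not r or t
= not q or t
This depends on q, t, so it is not a constant.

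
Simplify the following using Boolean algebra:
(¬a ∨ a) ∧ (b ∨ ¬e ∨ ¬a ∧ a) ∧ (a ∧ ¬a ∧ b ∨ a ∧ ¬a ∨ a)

(b ∨ ¬e) ∧ a

(¬a ∨ a) ∧ (b ∨ ¬e ∨ ¬a ∧ a) ∧ (a ∧ ¬a ∧ b ∨ a ∧ ¬a ∨ a)
= (b ∨ ¬e ∨ ¬a ∧ a) ∧ (a ∧ ¬a ∧ b ∨ a ∧ ¬a ∨ a)   [complement / identity]
= (b ∨ ¬e) ∧ (a ∧ ¬a ∧ b ∨ a ∧ ¬a ∨ a)   [complement / identity]
= (b ∨ ¬e) ∧ (a ∧ ¬a ∨ a)   [absorption]
= (b ∨ ¬e) ∧ a   [complement / identity]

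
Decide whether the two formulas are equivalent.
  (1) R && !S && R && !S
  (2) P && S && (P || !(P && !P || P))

E1: R && !S && R && !S
    = R && !S   — idempotence
E2: P && S && (P || !(P && !P || P))
    = P && S && (P || !P)   — complement / identity
    = P && S   — complement / identity
These differ: at P=1, R=1, S=0, E1 = 1 but E2 = 0.

No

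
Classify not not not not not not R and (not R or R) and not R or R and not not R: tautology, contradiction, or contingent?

contingent

not not not not not not R and (not R or R) and not R or R and not not R
= not not not not R and (not R or R) and not R or R and not not R   (double negation)
= not not R and (not R or R) and not R or R and not not R   (double negation)
= not not R and not R or R and not not R   (complement / identity)
= not not R   (distribution)
= R   (double negation)
This depends on R, so it is not a constant.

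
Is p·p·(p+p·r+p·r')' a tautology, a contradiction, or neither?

contradiction

p·p·(p+p·r+p·r')'
= p·p·(p+p)'   — distribution
= p·(p+p)'   — idempotence
= p·p'   — idempotence
= 0   — complement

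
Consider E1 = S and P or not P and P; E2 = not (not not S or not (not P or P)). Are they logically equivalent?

No

E1: S and P or not P and P
    = S and P   (complement / identity)
E2: not (not not S or not (not P or P))
    = not S and (not P or P)   (De Morgan)
    = not S   (complement / identity)
These differ: at P=1, S=0, E1 = 0 but E2 = 1.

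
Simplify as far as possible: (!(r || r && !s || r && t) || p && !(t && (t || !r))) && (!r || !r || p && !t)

(!(r || r && !s || r && t) || p && !(t && (t || !r))) && (!r || !r || p && !t)
= (!(r || r && t) || p && !(t && (t || !r))) && (!r || !r || p && !t)   (absorption)
= (!r || p && !(t && (t || !r))) && (!r || !r || p && !t)   (absorption)
= (!r || p && !(t && (t || !r))) && (!r || p && !t)   (idempotence)
= (!r || p && !t) && (!r || p && !t)   (absorption)
= !r || p && !t   (idempotence)

!r || p && !t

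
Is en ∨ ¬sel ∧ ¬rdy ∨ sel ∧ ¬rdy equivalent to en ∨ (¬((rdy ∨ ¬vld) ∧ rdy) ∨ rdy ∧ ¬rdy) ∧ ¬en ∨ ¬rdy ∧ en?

Yes

E1: en ∨ ¬sel ∧ ¬rdy ∨ sel ∧ ¬rdy
    = en ∨ ¬rdy   [distribution]
E2: en ∨ (¬((rdy ∨ ¬vld) ∧ rdy) ∨ rdy ∧ ¬rdy) ∧ ¬en ∨ ¬rdy ∧ en
    = en ∨ ¬((rdy ∨ ¬vld) ∧ rdy) ∧ ¬en ∨ ¬rdy ∧ en   [complement / identity]
    = en ∨ ¬rdy ∧ ¬en ∨ ¬rdy ∧ en   [absorption]
    = en ∨ ¬rdy   [distribution]
Both reduce to en ∨ ¬rdy, so they are equivalent.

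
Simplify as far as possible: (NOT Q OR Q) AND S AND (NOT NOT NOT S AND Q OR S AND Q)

S AND Q

(NOT Q OR Q) AND S AND (NOT NOT NOT S AND Q OR S AND Q)
= (NOT Q OR Q) AND S AND (NOT S AND Q OR S AND Q)
= (NOT Q OR Q) AND S AND Q
= S AND Q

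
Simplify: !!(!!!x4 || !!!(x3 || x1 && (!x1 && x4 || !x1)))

!x4 || !x3

!!(!!!x4 || !!!(x3 || x1 && (!x1 && x4 || !x1)))
= !(!!x4 && !!(x3 || x1 && (!x1 && x4 || !x1)))   — De Morgan
= !(!!x4 && !!(x3 || x1 && !x1))   — absorption
= !(!!x4 && !!x3)   — complement / identity
= !x4 || !x3   — De Morgan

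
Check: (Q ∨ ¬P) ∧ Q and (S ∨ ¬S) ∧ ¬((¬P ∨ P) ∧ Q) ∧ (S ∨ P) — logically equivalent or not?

No

E1: (Q ∨ ¬P) ∧ Q
    = Q   (absorption)
E2: (S ∨ ¬S) ∧ ¬((¬P ∨ P) ∧ Q) ∧ (S ∨ P)
    = (S ∨ ¬S) ∧ ¬Q ∧ (S ∨ P)   (complement / identity)
    = ¬Q ∧ (S ∨ P)   (complement / identity)
These differ: at P=0, Q=1, S=0, E1 = 1 but E2 = 0.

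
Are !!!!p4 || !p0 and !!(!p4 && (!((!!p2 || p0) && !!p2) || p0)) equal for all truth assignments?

E1: !!!!p4 || !p0
    = !!p4 || !p0
    = p4 || !p0
E2: !!(!p4 && (!((!!p2 || p0) && !!p2) || p0))
    = !p4 && (!((!!p2 || p0) && !!p2) || p0)
    = !p4 && (!!!p2 || p0)
    = !p4 && (!p2 || p0)
These differ: at p0=1, p2=1, p4=1, E1 = 1 but E2 = 0.

No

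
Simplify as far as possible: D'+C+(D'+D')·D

D'+C+(D'+D')·D
= D'+C+D'·D   [idempotence]
= D'+C   [complement / identity]

D'+C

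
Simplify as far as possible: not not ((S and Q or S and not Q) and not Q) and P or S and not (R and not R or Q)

S and not Q

not not ((S and Q or S and not Q) and not Q) and P or S and not (R and not R or Q)
= (S and Q or S and not Q) and not Q and P or S and not (R and not R or Q)   — double negation
= (S and Q or S and not Q) and not Q and P or S and not Q   — complement / identity
= S and not Q and P or S and not Q   — distribution
= S and not Q   — absorption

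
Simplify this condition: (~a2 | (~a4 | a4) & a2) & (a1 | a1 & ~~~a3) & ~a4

(~a2 | (~a4 | a4) & a2) & (a1 | a1 & ~~~a3) & ~a4
= (~a2 | a2) & (a1 | a1 & ~~~a3) & ~a4   (complement / identity)
= (a1 | a1 & ~~~a3) & ~a4   (complement / identity)
= (a1 | a1 & ~a3) & ~a4   (double negation)
= a1 & ~a4   (absorption)

a1 & ~a4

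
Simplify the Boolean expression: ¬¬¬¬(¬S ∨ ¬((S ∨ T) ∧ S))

¬S

¬¬¬¬(¬S ∨ ¬((S ∨ T) ∧ S))
= ¬¬(¬S ∨ ¬((S ∨ T) ∧ S))
= ¬¬(¬S ∨ ¬S)
= ¬(S ∧ S)
= ¬S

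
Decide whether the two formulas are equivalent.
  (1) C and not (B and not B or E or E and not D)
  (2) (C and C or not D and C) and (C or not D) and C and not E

Yes

E1: C and not (B and not B or E or E and not D)
    = C and not (E or E and not D)
    = C and not E
E2: (C and C or not D and C) and (C or not D) and C and not E
    = (C or not D) and C and (C or not D) and C and not E
    = (C or not D) and C and not E
    = C and not E
Both reduce to C and not E, so they are equivalent.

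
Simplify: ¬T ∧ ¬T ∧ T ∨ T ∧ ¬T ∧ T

False

¬T ∧ ¬T ∧ T ∨ T ∧ ¬T ∧ T
= ¬T ∧ T ∧ (¬T ∨ T)
= ¬T ∧ T
= False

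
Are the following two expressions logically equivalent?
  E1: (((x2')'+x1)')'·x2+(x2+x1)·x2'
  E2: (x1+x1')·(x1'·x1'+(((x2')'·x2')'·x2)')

E1: (((x2')'+x1)')'·x2+(x2+x1)·x2'
    = ((x2+x1)')'·x2+(x2+x1)·x2'   — double negation
    = (x2+x1)·x2+(x2+x1)·x2'   — double negation
    = x2+x1   — distribution
E2: (x1+x1')·(x1'·x1'+(((x2')'·x2')'·x2)')
    = (x1+x1')·(x1'·x1'+((x2'+x2)·x2)')   — De Morgan
    = (x1+x1')·(x1'·x1'+x2')   — complement / identity
    = (x1+x1')·(x1'+x2')   — idempotence
    = x1'+x2'   — complement / identity
These differ: at x1=0, x2=0, E1 = 0 but E2 = 1.

No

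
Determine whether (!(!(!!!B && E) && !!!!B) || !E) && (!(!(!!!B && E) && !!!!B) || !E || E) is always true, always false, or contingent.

contingent

(!(!(!!!B && E) && !!!!B) || !E) && (!(!(!!!B && E) && !!!!B) || !E || E)
= !(!(!!!B && E) && !!!!B) || !E   (absorption)
= !!!B && E || !!!B || !E   (De Morgan)
= !!!B || !E   (absorption)
= !B || !E   (double negation)
This depends on B, E, so it is not a constant.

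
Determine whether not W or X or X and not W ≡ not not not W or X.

E1: not W or X or X and not W
    = not W or X   [absorption]
E2: not not not W or X
    = not W or X   [double negation]
Both reduce to not W or X, so they are equivalent.

Yes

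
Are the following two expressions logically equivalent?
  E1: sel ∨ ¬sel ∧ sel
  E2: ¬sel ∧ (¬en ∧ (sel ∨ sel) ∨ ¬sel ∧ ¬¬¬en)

No

E1: sel ∨ ¬sel ∧ sel
    = sel   (complement / identity)
E2: ¬sel ∧ (¬en ∧ (sel ∨ sel) ∨ ¬sel ∧ ¬¬¬en)
    = ¬sel ∧ (¬en ∧ (sel ∨ sel) ∨ ¬sel ∧ ¬en)   (double negation)
    = ¬sel ∧ (¬en ∧ sel ∨ ¬sel ∧ ¬en)   (idempotence)
    = ¬sel ∧ ¬en   (distribution)
These differ: at en=0, sel=1, E1 = 1 but E2 = 0.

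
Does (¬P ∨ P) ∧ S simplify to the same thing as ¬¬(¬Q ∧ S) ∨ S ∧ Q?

E1: (¬P ∨ P) ∧ S
    = S   — complement / identity
E2: ¬¬(¬Q ∧ S) ∨ S ∧ Q
    = ¬Q ∧ S ∨ S ∧ Q   — double negation
    = S   — distribution
Both reduce to S, so they are equivalent.

Yes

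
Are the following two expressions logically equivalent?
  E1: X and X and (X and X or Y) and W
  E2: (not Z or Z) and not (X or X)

No

E1: X and X and (X and X or Y) and W
    = X and X and W   [absorption]
    = X and W   [idempotence]
E2: (not Z or Z) and not (X or X)
    = (not Z or Z) and not X   [idempotence]
    = not X   [complement / identity]
These differ: at W=1, X=1, Y=0, Z=0, E1 = 1 but E2 = 0.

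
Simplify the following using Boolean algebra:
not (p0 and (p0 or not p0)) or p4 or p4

not p0 or p4

not (p0 and (p0 or not p0)) or p4 or p4
= not p0 or p4 or p4
= not p0 or p4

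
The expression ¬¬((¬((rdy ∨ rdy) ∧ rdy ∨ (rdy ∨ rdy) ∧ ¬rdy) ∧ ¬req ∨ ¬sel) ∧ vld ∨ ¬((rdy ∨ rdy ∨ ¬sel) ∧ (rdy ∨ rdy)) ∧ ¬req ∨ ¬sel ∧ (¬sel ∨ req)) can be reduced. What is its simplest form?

¬rdy ∧ ¬req ∨ ¬sel

¬¬((¬((rdy ∨ rdy) ∧ rdy ∨ (rdy ∨ rdy) ∧ ¬rdy) ∧ ¬req ∨ ¬sel) ∧ vld ∨ ¬((rdy ∨ rdy ∨ ¬sel) ∧ (rdy ∨ rdy)) ∧ ¬req ∨ ¬sel ∧ (¬sel ∨ req))
= (¬((rdy ∨ rdy) ∧ rdy ∨ (rdy ∨ rdy) ∧ ¬rdy) ∧ ¬req ∨ ¬sel) ∧ vld ∨ ¬((rdy ∨ rdy ∨ ¬sel) ∧ (rdy ∨ rdy)) ∧ ¬req ∨ ¬sel ∧ (¬sel ∨ req)   — double negation
= (¬((rdy ∨ rdy) ∧ rdy ∨ (rdy ∨ rdy) ∧ ¬rdy) ∧ ¬req ∨ ¬sel) ∧ vld ∨ ¬(rdy ∨ rdy) ∧ ¬req ∨ ¬sel ∧ (¬sel ∨ req)   — absorption
= (¬((rdy ∨ rdy) ∧ rdy ∨ (rdy ∨ rdy) ∧ ¬rdy) ∧ ¬req ∨ ¬sel) ∧ vld ∨ ¬(rdy ∨ rdy) ∧ ¬req ∨ ¬sel   — absorption
= (¬(rdy ∨ rdy) ∧ ¬req ∨ ¬sel) ∧ vld ∨ ¬(rdy ∨ rdy) ∧ ¬req ∨ ¬sel   — distribution
= ¬(rdy ∨ rdy) ∧ ¬req ∨ ¬sel   — absorption
= ¬rdy ∧ ¬req ∨ ¬sel   — idempotence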